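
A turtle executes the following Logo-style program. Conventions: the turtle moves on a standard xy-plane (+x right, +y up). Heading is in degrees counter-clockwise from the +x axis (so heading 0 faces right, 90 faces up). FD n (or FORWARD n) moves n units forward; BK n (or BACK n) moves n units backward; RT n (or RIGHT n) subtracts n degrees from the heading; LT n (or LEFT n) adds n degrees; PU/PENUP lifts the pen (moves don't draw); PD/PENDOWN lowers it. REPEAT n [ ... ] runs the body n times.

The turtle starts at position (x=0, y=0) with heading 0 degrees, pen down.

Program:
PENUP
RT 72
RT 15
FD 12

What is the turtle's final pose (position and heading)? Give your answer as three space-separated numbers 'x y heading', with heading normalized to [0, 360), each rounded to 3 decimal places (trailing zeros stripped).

Executing turtle program step by step:
Start: pos=(0,0), heading=0, pen down
PU: pen up
RT 72: heading 0 -> 288
RT 15: heading 288 -> 273
FD 12: (0,0) -> (0.628,-11.984) [heading=273, move]
Final: pos=(0.628,-11.984), heading=273, 0 segment(s) drawn

Answer: 0.628 -11.984 273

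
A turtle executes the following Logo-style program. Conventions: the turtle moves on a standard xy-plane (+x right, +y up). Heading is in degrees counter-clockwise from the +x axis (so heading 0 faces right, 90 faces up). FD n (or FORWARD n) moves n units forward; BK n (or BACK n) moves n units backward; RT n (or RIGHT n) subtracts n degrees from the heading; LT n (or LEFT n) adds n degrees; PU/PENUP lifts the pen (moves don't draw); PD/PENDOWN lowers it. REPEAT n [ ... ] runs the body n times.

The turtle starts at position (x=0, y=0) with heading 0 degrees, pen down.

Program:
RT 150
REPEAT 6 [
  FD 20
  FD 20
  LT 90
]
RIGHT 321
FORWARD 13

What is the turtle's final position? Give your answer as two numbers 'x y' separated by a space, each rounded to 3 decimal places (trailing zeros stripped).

Executing turtle program step by step:
Start: pos=(0,0), heading=0, pen down
RT 150: heading 0 -> 210
REPEAT 6 [
  -- iteration 1/6 --
  FD 20: (0,0) -> (-17.321,-10) [heading=210, draw]
  FD 20: (-17.321,-10) -> (-34.641,-20) [heading=210, draw]
  LT 90: heading 210 -> 300
  -- iteration 2/6 --
  FD 20: (-34.641,-20) -> (-24.641,-37.321) [heading=300, draw]
  FD 20: (-24.641,-37.321) -> (-14.641,-54.641) [heading=300, draw]
  LT 90: heading 300 -> 30
  -- iteration 3/6 --
  FD 20: (-14.641,-54.641) -> (2.679,-44.641) [heading=30, draw]
  FD 20: (2.679,-44.641) -> (20,-34.641) [heading=30, draw]
  LT 90: heading 30 -> 120
  -- iteration 4/6 --
  FD 20: (20,-34.641) -> (10,-17.321) [heading=120, draw]
  FD 20: (10,-17.321) -> (0,0) [heading=120, draw]
  LT 90: heading 120 -> 210
  -- iteration 5/6 --
  FD 20: (0,0) -> (-17.321,-10) [heading=210, draw]
  FD 20: (-17.321,-10) -> (-34.641,-20) [heading=210, draw]
  LT 90: heading 210 -> 300
  -- iteration 6/6 --
  FD 20: (-34.641,-20) -> (-24.641,-37.321) [heading=300, draw]
  FD 20: (-24.641,-37.321) -> (-14.641,-54.641) [heading=300, draw]
  LT 90: heading 300 -> 30
]
RT 321: heading 30 -> 69
FD 13: (-14.641,-54.641) -> (-9.982,-42.504) [heading=69, draw]
Final: pos=(-9.982,-42.504), heading=69, 13 segment(s) drawn

Answer: -9.982 -42.504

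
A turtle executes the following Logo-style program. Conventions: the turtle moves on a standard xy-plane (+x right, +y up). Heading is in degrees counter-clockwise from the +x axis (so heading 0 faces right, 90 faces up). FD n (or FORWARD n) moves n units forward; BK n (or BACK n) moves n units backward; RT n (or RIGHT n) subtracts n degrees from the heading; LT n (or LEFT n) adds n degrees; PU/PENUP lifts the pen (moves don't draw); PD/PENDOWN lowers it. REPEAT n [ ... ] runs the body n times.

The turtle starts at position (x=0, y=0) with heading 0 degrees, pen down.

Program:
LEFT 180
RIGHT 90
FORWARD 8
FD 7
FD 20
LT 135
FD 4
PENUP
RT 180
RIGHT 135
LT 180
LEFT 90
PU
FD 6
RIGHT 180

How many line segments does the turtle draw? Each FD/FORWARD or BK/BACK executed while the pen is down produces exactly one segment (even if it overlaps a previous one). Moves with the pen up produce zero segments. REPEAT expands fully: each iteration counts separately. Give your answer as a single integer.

Executing turtle program step by step:
Start: pos=(0,0), heading=0, pen down
LT 180: heading 0 -> 180
RT 90: heading 180 -> 90
FD 8: (0,0) -> (0,8) [heading=90, draw]
FD 7: (0,8) -> (0,15) [heading=90, draw]
FD 20: (0,15) -> (0,35) [heading=90, draw]
LT 135: heading 90 -> 225
FD 4: (0,35) -> (-2.828,32.172) [heading=225, draw]
PU: pen up
RT 180: heading 225 -> 45
RT 135: heading 45 -> 270
LT 180: heading 270 -> 90
LT 90: heading 90 -> 180
PU: pen up
FD 6: (-2.828,32.172) -> (-8.828,32.172) [heading=180, move]
RT 180: heading 180 -> 0
Final: pos=(-8.828,32.172), heading=0, 4 segment(s) drawn
Segments drawn: 4

Answer: 4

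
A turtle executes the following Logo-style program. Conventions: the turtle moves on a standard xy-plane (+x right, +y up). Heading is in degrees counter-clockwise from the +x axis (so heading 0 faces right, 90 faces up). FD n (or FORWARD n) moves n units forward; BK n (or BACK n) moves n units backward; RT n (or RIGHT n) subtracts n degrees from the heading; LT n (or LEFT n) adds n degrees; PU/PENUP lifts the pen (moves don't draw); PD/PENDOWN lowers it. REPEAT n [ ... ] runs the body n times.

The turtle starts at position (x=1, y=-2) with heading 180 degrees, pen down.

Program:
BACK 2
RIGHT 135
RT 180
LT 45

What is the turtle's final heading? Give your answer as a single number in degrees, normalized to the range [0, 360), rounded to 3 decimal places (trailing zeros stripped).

Answer: 270

Derivation:
Executing turtle program step by step:
Start: pos=(1,-2), heading=180, pen down
BK 2: (1,-2) -> (3,-2) [heading=180, draw]
RT 135: heading 180 -> 45
RT 180: heading 45 -> 225
LT 45: heading 225 -> 270
Final: pos=(3,-2), heading=270, 1 segment(s) drawn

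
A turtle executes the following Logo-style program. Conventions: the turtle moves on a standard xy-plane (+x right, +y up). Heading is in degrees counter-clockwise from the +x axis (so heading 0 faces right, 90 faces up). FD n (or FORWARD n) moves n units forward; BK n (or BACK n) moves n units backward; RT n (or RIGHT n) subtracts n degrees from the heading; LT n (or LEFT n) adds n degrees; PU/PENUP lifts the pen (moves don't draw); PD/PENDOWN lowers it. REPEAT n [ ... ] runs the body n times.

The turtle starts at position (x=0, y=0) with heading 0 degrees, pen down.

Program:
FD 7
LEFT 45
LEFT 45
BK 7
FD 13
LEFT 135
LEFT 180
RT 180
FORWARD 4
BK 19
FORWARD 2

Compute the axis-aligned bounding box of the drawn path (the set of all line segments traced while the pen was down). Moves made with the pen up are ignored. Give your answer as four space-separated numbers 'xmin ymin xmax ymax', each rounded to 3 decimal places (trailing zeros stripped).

Executing turtle program step by step:
Start: pos=(0,0), heading=0, pen down
FD 7: (0,0) -> (7,0) [heading=0, draw]
LT 45: heading 0 -> 45
LT 45: heading 45 -> 90
BK 7: (7,0) -> (7,-7) [heading=90, draw]
FD 13: (7,-7) -> (7,6) [heading=90, draw]
LT 135: heading 90 -> 225
LT 180: heading 225 -> 45
RT 180: heading 45 -> 225
FD 4: (7,6) -> (4.172,3.172) [heading=225, draw]
BK 19: (4.172,3.172) -> (17.607,16.607) [heading=225, draw]
FD 2: (17.607,16.607) -> (16.192,15.192) [heading=225, draw]
Final: pos=(16.192,15.192), heading=225, 6 segment(s) drawn

Segment endpoints: x in {0, 4.172, 7, 7, 16.192, 17.607}, y in {-7, 0, 3.172, 6, 15.192, 16.607}
xmin=0, ymin=-7, xmax=17.607, ymax=16.607

Answer: 0 -7 17.607 16.607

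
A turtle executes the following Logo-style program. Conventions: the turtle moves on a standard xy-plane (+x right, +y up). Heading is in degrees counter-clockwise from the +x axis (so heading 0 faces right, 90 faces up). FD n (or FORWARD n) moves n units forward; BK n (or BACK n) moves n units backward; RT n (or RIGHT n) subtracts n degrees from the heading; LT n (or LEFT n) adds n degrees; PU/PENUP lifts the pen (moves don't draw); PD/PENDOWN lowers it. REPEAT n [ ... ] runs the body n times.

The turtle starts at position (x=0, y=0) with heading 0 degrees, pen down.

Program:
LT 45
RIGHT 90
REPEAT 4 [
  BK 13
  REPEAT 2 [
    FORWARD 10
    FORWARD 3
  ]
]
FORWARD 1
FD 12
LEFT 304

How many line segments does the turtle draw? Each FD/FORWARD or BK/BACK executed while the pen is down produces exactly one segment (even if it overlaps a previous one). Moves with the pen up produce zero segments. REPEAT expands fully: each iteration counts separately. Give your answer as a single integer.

Executing turtle program step by step:
Start: pos=(0,0), heading=0, pen down
LT 45: heading 0 -> 45
RT 90: heading 45 -> 315
REPEAT 4 [
  -- iteration 1/4 --
  BK 13: (0,0) -> (-9.192,9.192) [heading=315, draw]
  REPEAT 2 [
    -- iteration 1/2 --
    FD 10: (-9.192,9.192) -> (-2.121,2.121) [heading=315, draw]
    FD 3: (-2.121,2.121) -> (0,0) [heading=315, draw]
    -- iteration 2/2 --
    FD 10: (0,0) -> (7.071,-7.071) [heading=315, draw]
    FD 3: (7.071,-7.071) -> (9.192,-9.192) [heading=315, draw]
  ]
  -- iteration 2/4 --
  BK 13: (9.192,-9.192) -> (0,0) [heading=315, draw]
  REPEAT 2 [
    -- iteration 1/2 --
    FD 10: (0,0) -> (7.071,-7.071) [heading=315, draw]
    FD 3: (7.071,-7.071) -> (9.192,-9.192) [heading=315, draw]
    -- iteration 2/2 --
    FD 10: (9.192,-9.192) -> (16.263,-16.263) [heading=315, draw]
    FD 3: (16.263,-16.263) -> (18.385,-18.385) [heading=315, draw]
  ]
  -- iteration 3/4 --
  BK 13: (18.385,-18.385) -> (9.192,-9.192) [heading=315, draw]
  REPEAT 2 [
    -- iteration 1/2 --
    FD 10: (9.192,-9.192) -> (16.263,-16.263) [heading=315, draw]
    FD 3: (16.263,-16.263) -> (18.385,-18.385) [heading=315, draw]
    -- iteration 2/2 --
    FD 10: (18.385,-18.385) -> (25.456,-25.456) [heading=315, draw]
    FD 3: (25.456,-25.456) -> (27.577,-27.577) [heading=315, draw]
  ]
  -- iteration 4/4 --
  BK 13: (27.577,-27.577) -> (18.385,-18.385) [heading=315, draw]
  REPEAT 2 [
    -- iteration 1/2 --
    FD 10: (18.385,-18.385) -> (25.456,-25.456) [heading=315, draw]
    FD 3: (25.456,-25.456) -> (27.577,-27.577) [heading=315, draw]
    -- iteration 2/2 --
    FD 10: (27.577,-27.577) -> (34.648,-34.648) [heading=315, draw]
    FD 3: (34.648,-34.648) -> (36.77,-36.77) [heading=315, draw]
  ]
]
FD 1: (36.77,-36.77) -> (37.477,-37.477) [heading=315, draw]
FD 12: (37.477,-37.477) -> (45.962,-45.962) [heading=315, draw]
LT 304: heading 315 -> 259
Final: pos=(45.962,-45.962), heading=259, 22 segment(s) drawn
Segments drawn: 22

Answer: 22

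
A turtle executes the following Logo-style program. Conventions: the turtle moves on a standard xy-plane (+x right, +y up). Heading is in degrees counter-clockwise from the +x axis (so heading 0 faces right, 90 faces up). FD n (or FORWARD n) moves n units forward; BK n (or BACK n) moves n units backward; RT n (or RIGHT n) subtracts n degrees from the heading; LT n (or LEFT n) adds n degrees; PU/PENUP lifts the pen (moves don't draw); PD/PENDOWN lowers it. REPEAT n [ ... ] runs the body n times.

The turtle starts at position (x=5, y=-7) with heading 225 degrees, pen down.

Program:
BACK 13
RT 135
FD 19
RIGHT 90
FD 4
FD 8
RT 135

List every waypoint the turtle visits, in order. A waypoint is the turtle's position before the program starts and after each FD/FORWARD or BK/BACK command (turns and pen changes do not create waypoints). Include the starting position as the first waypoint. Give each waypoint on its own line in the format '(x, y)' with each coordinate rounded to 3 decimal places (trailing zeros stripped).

Executing turtle program step by step:
Start: pos=(5,-7), heading=225, pen down
BK 13: (5,-7) -> (14.192,2.192) [heading=225, draw]
RT 135: heading 225 -> 90
FD 19: (14.192,2.192) -> (14.192,21.192) [heading=90, draw]
RT 90: heading 90 -> 0
FD 4: (14.192,21.192) -> (18.192,21.192) [heading=0, draw]
FD 8: (18.192,21.192) -> (26.192,21.192) [heading=0, draw]
RT 135: heading 0 -> 225
Final: pos=(26.192,21.192), heading=225, 4 segment(s) drawn
Waypoints (5 total):
(5, -7)
(14.192, 2.192)
(14.192, 21.192)
(18.192, 21.192)
(26.192, 21.192)

Answer: (5, -7)
(14.192, 2.192)
(14.192, 21.192)
(18.192, 21.192)
(26.192, 21.192)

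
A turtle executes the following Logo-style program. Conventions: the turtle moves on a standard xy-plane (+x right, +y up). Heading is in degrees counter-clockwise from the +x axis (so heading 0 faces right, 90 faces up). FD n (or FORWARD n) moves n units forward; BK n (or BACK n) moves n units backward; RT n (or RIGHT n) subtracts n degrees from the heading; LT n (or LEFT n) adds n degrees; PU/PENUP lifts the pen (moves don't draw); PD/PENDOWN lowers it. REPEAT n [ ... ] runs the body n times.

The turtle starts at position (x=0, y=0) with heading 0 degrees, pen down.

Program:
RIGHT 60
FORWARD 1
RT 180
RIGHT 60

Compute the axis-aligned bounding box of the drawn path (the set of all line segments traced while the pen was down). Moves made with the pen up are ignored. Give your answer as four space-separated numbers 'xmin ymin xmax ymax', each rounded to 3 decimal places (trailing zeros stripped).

Executing turtle program step by step:
Start: pos=(0,0), heading=0, pen down
RT 60: heading 0 -> 300
FD 1: (0,0) -> (0.5,-0.866) [heading=300, draw]
RT 180: heading 300 -> 120
RT 60: heading 120 -> 60
Final: pos=(0.5,-0.866), heading=60, 1 segment(s) drawn

Segment endpoints: x in {0, 0.5}, y in {-0.866, 0}
xmin=0, ymin=-0.866, xmax=0.5, ymax=0

Answer: 0 -0.866 0.5 0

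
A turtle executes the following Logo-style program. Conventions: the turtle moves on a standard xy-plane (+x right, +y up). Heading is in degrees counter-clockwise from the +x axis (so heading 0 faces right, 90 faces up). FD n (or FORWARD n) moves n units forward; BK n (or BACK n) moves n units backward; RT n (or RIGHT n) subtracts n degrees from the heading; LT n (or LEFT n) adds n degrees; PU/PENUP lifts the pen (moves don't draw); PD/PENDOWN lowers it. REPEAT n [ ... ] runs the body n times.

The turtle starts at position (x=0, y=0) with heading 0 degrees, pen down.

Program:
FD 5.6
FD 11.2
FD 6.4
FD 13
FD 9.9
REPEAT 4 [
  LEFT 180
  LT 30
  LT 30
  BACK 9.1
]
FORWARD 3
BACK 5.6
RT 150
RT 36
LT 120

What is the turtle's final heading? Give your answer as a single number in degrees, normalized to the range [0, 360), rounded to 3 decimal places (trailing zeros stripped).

Executing turtle program step by step:
Start: pos=(0,0), heading=0, pen down
FD 5.6: (0,0) -> (5.6,0) [heading=0, draw]
FD 11.2: (5.6,0) -> (16.8,0) [heading=0, draw]
FD 6.4: (16.8,0) -> (23.2,0) [heading=0, draw]
FD 13: (23.2,0) -> (36.2,0) [heading=0, draw]
FD 9.9: (36.2,0) -> (46.1,0) [heading=0, draw]
REPEAT 4 [
  -- iteration 1/4 --
  LT 180: heading 0 -> 180
  LT 30: heading 180 -> 210
  LT 30: heading 210 -> 240
  BK 9.1: (46.1,0) -> (50.65,7.881) [heading=240, draw]
  -- iteration 2/4 --
  LT 180: heading 240 -> 60
  LT 30: heading 60 -> 90
  LT 30: heading 90 -> 120
  BK 9.1: (50.65,7.881) -> (55.2,0) [heading=120, draw]
  -- iteration 3/4 --
  LT 180: heading 120 -> 300
  LT 30: heading 300 -> 330
  LT 30: heading 330 -> 0
  BK 9.1: (55.2,0) -> (46.1,0) [heading=0, draw]
  -- iteration 4/4 --
  LT 180: heading 0 -> 180
  LT 30: heading 180 -> 210
  LT 30: heading 210 -> 240
  BK 9.1: (46.1,0) -> (50.65,7.881) [heading=240, draw]
]
FD 3: (50.65,7.881) -> (49.15,5.283) [heading=240, draw]
BK 5.6: (49.15,5.283) -> (51.95,10.132) [heading=240, draw]
RT 150: heading 240 -> 90
RT 36: heading 90 -> 54
LT 120: heading 54 -> 174
Final: pos=(51.95,10.132), heading=174, 11 segment(s) drawn

Answer: 174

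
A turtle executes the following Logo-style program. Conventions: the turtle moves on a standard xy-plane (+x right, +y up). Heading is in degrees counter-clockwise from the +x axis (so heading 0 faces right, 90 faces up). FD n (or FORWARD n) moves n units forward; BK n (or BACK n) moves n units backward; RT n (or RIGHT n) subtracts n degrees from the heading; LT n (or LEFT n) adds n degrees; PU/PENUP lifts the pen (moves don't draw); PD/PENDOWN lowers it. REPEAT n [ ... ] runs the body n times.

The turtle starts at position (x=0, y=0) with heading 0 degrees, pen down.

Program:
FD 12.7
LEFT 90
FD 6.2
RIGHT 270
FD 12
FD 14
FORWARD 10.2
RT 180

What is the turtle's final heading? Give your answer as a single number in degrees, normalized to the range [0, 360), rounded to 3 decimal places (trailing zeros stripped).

Answer: 0

Derivation:
Executing turtle program step by step:
Start: pos=(0,0), heading=0, pen down
FD 12.7: (0,0) -> (12.7,0) [heading=0, draw]
LT 90: heading 0 -> 90
FD 6.2: (12.7,0) -> (12.7,6.2) [heading=90, draw]
RT 270: heading 90 -> 180
FD 12: (12.7,6.2) -> (0.7,6.2) [heading=180, draw]
FD 14: (0.7,6.2) -> (-13.3,6.2) [heading=180, draw]
FD 10.2: (-13.3,6.2) -> (-23.5,6.2) [heading=180, draw]
RT 180: heading 180 -> 0
Final: pos=(-23.5,6.2), heading=0, 5 segment(s) drawn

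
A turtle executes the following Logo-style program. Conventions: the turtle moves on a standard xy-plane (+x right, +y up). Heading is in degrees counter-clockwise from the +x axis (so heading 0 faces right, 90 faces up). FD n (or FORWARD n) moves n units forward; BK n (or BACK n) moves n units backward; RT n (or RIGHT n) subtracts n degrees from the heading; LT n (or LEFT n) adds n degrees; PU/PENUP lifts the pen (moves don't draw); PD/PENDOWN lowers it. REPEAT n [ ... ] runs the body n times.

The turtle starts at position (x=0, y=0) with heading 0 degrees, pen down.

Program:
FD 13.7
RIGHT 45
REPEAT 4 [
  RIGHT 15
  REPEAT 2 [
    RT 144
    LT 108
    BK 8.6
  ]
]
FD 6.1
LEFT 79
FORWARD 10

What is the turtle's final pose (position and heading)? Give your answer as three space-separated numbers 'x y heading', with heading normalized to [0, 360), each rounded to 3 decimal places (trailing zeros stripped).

Executing turtle program step by step:
Start: pos=(0,0), heading=0, pen down
FD 13.7: (0,0) -> (13.7,0) [heading=0, draw]
RT 45: heading 0 -> 315
REPEAT 4 [
  -- iteration 1/4 --
  RT 15: heading 315 -> 300
  REPEAT 2 [
    -- iteration 1/2 --
    RT 144: heading 300 -> 156
    LT 108: heading 156 -> 264
    BK 8.6: (13.7,0) -> (14.599,8.553) [heading=264, draw]
    -- iteration 2/2 --
    RT 144: heading 264 -> 120
    LT 108: heading 120 -> 228
    BK 8.6: (14.599,8.553) -> (20.353,14.944) [heading=228, draw]
  ]
  -- iteration 2/4 --
  RT 15: heading 228 -> 213
  REPEAT 2 [
    -- iteration 1/2 --
    RT 144: heading 213 -> 69
    LT 108: heading 69 -> 177
    BK 8.6: (20.353,14.944) -> (28.942,14.494) [heading=177, draw]
    -- iteration 2/2 --
    RT 144: heading 177 -> 33
    LT 108: heading 33 -> 141
    BK 8.6: (28.942,14.494) -> (35.625,9.082) [heading=141, draw]
  ]
  -- iteration 3/4 --
  RT 15: heading 141 -> 126
  REPEAT 2 [
    -- iteration 1/2 --
    RT 144: heading 126 -> 342
    LT 108: heading 342 -> 90
    BK 8.6: (35.625,9.082) -> (35.625,0.482) [heading=90, draw]
    -- iteration 2/2 --
    RT 144: heading 90 -> 306
    LT 108: heading 306 -> 54
    BK 8.6: (35.625,0.482) -> (30.57,-6.476) [heading=54, draw]
  ]
  -- iteration 4/4 --
  RT 15: heading 54 -> 39
  REPEAT 2 [
    -- iteration 1/2 --
    RT 144: heading 39 -> 255
    LT 108: heading 255 -> 3
    BK 8.6: (30.57,-6.476) -> (21.982,-6.926) [heading=3, draw]
    -- iteration 2/2 --
    RT 144: heading 3 -> 219
    LT 108: heading 219 -> 327
    BK 8.6: (21.982,-6.926) -> (14.769,-2.242) [heading=327, draw]
  ]
]
FD 6.1: (14.769,-2.242) -> (19.885,-5.564) [heading=327, draw]
LT 79: heading 327 -> 46
FD 10: (19.885,-5.564) -> (26.832,1.629) [heading=46, draw]
Final: pos=(26.832,1.629), heading=46, 11 segment(s) drawn

Answer: 26.832 1.629 46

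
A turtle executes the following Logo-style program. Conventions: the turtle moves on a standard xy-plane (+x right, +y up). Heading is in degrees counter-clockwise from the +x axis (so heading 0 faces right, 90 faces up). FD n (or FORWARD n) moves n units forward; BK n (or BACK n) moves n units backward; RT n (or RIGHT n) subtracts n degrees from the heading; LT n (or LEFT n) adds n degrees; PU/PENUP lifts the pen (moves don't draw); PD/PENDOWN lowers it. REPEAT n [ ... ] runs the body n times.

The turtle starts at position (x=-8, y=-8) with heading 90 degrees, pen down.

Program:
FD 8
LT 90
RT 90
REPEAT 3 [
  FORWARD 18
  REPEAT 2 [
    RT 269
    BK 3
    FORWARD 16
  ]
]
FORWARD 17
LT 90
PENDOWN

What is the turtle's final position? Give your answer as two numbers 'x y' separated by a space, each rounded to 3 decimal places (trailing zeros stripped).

Answer: -18.911 -12.572

Derivation:
Executing turtle program step by step:
Start: pos=(-8,-8), heading=90, pen down
FD 8: (-8,-8) -> (-8,0) [heading=90, draw]
LT 90: heading 90 -> 180
RT 90: heading 180 -> 90
REPEAT 3 [
  -- iteration 1/3 --
  FD 18: (-8,0) -> (-8,18) [heading=90, draw]
  REPEAT 2 [
    -- iteration 1/2 --
    RT 269: heading 90 -> 181
    BK 3: (-8,18) -> (-5,18.052) [heading=181, draw]
    FD 16: (-5,18.052) -> (-20.998,17.773) [heading=181, draw]
    -- iteration 2/2 --
    RT 269: heading 181 -> 272
    BK 3: (-20.998,17.773) -> (-21.103,20.771) [heading=272, draw]
    FD 16: (-21.103,20.771) -> (-20.544,4.781) [heading=272, draw]
  ]
  -- iteration 2/3 --
  FD 18: (-20.544,4.781) -> (-19.916,-13.208) [heading=272, draw]
  REPEAT 2 [
    -- iteration 1/2 --
    RT 269: heading 272 -> 3
    BK 3: (-19.916,-13.208) -> (-22.912,-13.365) [heading=3, draw]
    FD 16: (-22.912,-13.365) -> (-6.934,-12.528) [heading=3, draw]
    -- iteration 2/2 --
    RT 269: heading 3 -> 94
    BK 3: (-6.934,-12.528) -> (-6.725,-15.52) [heading=94, draw]
    FD 16: (-6.725,-15.52) -> (-7.841,0.441) [heading=94, draw]
  ]
  -- iteration 3/3 --
  FD 18: (-7.841,0.441) -> (-9.096,18.397) [heading=94, draw]
  REPEAT 2 [
    -- iteration 1/2 --
    RT 269: heading 94 -> 185
    BK 3: (-9.096,18.397) -> (-6.108,18.658) [heading=185, draw]
    FD 16: (-6.108,18.658) -> (-22.047,17.264) [heading=185, draw]
    -- iteration 2/2 --
    RT 269: heading 185 -> 276
    BK 3: (-22.047,17.264) -> (-22.361,20.247) [heading=276, draw]
    FD 16: (-22.361,20.247) -> (-20.688,4.335) [heading=276, draw]
  ]
]
FD 17: (-20.688,4.335) -> (-18.911,-12.572) [heading=276, draw]
LT 90: heading 276 -> 6
PD: pen down
Final: pos=(-18.911,-12.572), heading=6, 17 segment(s) drawn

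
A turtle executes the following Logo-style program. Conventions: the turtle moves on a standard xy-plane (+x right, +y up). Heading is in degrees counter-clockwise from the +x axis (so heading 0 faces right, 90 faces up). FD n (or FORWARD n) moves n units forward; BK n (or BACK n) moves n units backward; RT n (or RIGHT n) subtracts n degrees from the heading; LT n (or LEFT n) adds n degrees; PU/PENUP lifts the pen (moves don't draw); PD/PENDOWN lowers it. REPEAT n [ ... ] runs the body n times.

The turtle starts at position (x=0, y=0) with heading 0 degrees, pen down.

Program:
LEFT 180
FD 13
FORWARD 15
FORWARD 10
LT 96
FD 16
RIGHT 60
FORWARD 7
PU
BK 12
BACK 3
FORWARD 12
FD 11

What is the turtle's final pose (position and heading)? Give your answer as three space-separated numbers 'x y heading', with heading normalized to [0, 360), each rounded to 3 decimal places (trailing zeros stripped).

Executing turtle program step by step:
Start: pos=(0,0), heading=0, pen down
LT 180: heading 0 -> 180
FD 13: (0,0) -> (-13,0) [heading=180, draw]
FD 15: (-13,0) -> (-28,0) [heading=180, draw]
FD 10: (-28,0) -> (-38,0) [heading=180, draw]
LT 96: heading 180 -> 276
FD 16: (-38,0) -> (-36.328,-15.912) [heading=276, draw]
RT 60: heading 276 -> 216
FD 7: (-36.328,-15.912) -> (-41.991,-20.027) [heading=216, draw]
PU: pen up
BK 12: (-41.991,-20.027) -> (-32.282,-12.973) [heading=216, move]
BK 3: (-32.282,-12.973) -> (-29.855,-11.21) [heading=216, move]
FD 12: (-29.855,-11.21) -> (-39.564,-18.263) [heading=216, move]
FD 11: (-39.564,-18.263) -> (-48.463,-24.729) [heading=216, move]
Final: pos=(-48.463,-24.729), heading=216, 5 segment(s) drawn

Answer: -48.463 -24.729 216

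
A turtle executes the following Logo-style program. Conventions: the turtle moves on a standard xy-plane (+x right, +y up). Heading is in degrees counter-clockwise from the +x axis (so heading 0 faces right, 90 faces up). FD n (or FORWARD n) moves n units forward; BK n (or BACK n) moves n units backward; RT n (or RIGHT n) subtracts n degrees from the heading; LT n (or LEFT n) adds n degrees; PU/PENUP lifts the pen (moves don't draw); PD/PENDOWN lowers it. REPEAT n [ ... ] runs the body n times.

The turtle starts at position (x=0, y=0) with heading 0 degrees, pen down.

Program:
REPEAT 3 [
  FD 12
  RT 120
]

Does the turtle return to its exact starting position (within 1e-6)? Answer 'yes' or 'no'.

Executing turtle program step by step:
Start: pos=(0,0), heading=0, pen down
REPEAT 3 [
  -- iteration 1/3 --
  FD 12: (0,0) -> (12,0) [heading=0, draw]
  RT 120: heading 0 -> 240
  -- iteration 2/3 --
  FD 12: (12,0) -> (6,-10.392) [heading=240, draw]
  RT 120: heading 240 -> 120
  -- iteration 3/3 --
  FD 12: (6,-10.392) -> (0,0) [heading=120, draw]
  RT 120: heading 120 -> 0
]
Final: pos=(0,0), heading=0, 3 segment(s) drawn

Start position: (0, 0)
Final position: (0, 0)
Distance = 0; < 1e-6 -> CLOSED

Answer: yes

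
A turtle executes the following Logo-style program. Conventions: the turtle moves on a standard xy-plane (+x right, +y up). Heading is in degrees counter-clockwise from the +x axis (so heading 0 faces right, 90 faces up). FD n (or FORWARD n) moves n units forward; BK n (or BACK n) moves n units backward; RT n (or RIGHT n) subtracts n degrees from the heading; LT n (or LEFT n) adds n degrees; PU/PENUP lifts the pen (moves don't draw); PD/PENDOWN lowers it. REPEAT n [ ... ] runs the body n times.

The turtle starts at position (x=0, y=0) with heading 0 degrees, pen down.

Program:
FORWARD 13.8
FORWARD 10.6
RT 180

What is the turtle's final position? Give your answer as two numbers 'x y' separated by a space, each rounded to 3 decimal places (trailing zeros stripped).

Answer: 24.4 0

Derivation:
Executing turtle program step by step:
Start: pos=(0,0), heading=0, pen down
FD 13.8: (0,0) -> (13.8,0) [heading=0, draw]
FD 10.6: (13.8,0) -> (24.4,0) [heading=0, draw]
RT 180: heading 0 -> 180
Final: pos=(24.4,0), heading=180, 2 segment(s) drawn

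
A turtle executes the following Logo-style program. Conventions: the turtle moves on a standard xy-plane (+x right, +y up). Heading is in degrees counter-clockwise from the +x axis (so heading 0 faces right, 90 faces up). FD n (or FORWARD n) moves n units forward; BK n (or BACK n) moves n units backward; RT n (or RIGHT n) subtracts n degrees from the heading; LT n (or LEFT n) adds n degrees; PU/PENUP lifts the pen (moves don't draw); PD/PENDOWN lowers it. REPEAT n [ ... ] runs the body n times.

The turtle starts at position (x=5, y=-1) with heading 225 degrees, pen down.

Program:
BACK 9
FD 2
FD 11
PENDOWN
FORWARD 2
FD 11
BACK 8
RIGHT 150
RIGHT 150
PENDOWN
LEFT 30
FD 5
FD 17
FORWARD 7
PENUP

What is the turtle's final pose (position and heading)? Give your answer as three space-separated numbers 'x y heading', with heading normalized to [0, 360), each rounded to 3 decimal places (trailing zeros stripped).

Executing turtle program step by step:
Start: pos=(5,-1), heading=225, pen down
BK 9: (5,-1) -> (11.364,5.364) [heading=225, draw]
FD 2: (11.364,5.364) -> (9.95,3.95) [heading=225, draw]
FD 11: (9.95,3.95) -> (2.172,-3.828) [heading=225, draw]
PD: pen down
FD 2: (2.172,-3.828) -> (0.757,-5.243) [heading=225, draw]
FD 11: (0.757,-5.243) -> (-7.021,-13.021) [heading=225, draw]
BK 8: (-7.021,-13.021) -> (-1.364,-7.364) [heading=225, draw]
RT 150: heading 225 -> 75
RT 150: heading 75 -> 285
PD: pen down
LT 30: heading 285 -> 315
FD 5: (-1.364,-7.364) -> (2.172,-10.899) [heading=315, draw]
FD 17: (2.172,-10.899) -> (14.192,-22.92) [heading=315, draw]
FD 7: (14.192,-22.92) -> (19.142,-27.87) [heading=315, draw]
PU: pen up
Final: pos=(19.142,-27.87), heading=315, 9 segment(s) drawn

Answer: 19.142 -27.87 315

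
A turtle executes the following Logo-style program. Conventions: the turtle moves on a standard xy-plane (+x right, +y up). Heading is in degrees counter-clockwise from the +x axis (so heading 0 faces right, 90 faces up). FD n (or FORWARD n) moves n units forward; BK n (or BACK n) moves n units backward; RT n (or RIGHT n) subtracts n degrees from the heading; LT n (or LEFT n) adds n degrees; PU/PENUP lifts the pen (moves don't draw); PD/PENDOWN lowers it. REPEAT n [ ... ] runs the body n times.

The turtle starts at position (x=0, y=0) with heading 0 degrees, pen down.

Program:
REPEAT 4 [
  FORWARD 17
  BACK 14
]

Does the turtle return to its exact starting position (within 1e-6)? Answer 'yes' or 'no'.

Answer: no

Derivation:
Executing turtle program step by step:
Start: pos=(0,0), heading=0, pen down
REPEAT 4 [
  -- iteration 1/4 --
  FD 17: (0,0) -> (17,0) [heading=0, draw]
  BK 14: (17,0) -> (3,0) [heading=0, draw]
  -- iteration 2/4 --
  FD 17: (3,0) -> (20,0) [heading=0, draw]
  BK 14: (20,0) -> (6,0) [heading=0, draw]
  -- iteration 3/4 --
  FD 17: (6,0) -> (23,0) [heading=0, draw]
  BK 14: (23,0) -> (9,0) [heading=0, draw]
  -- iteration 4/4 --
  FD 17: (9,0) -> (26,0) [heading=0, draw]
  BK 14: (26,0) -> (12,0) [heading=0, draw]
]
Final: pos=(12,0), heading=0, 8 segment(s) drawn

Start position: (0, 0)
Final position: (12, 0)
Distance = 12; >= 1e-6 -> NOT closed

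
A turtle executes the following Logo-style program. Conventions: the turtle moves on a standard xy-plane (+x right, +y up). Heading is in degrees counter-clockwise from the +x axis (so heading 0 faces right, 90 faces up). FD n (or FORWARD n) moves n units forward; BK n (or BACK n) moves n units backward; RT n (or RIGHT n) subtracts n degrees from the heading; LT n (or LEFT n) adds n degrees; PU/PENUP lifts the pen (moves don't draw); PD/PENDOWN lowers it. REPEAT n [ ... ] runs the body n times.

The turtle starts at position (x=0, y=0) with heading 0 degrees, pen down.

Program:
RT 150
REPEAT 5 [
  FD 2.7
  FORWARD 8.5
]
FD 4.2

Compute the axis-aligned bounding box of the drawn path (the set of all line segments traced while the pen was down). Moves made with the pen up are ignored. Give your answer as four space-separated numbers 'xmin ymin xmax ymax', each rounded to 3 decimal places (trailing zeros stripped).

Answer: -52.135 -30.1 0 0

Derivation:
Executing turtle program step by step:
Start: pos=(0,0), heading=0, pen down
RT 150: heading 0 -> 210
REPEAT 5 [
  -- iteration 1/5 --
  FD 2.7: (0,0) -> (-2.338,-1.35) [heading=210, draw]
  FD 8.5: (-2.338,-1.35) -> (-9.699,-5.6) [heading=210, draw]
  -- iteration 2/5 --
  FD 2.7: (-9.699,-5.6) -> (-12.038,-6.95) [heading=210, draw]
  FD 8.5: (-12.038,-6.95) -> (-19.399,-11.2) [heading=210, draw]
  -- iteration 3/5 --
  FD 2.7: (-19.399,-11.2) -> (-21.737,-12.55) [heading=210, draw]
  FD 8.5: (-21.737,-12.55) -> (-29.098,-16.8) [heading=210, draw]
  -- iteration 4/5 --
  FD 2.7: (-29.098,-16.8) -> (-31.437,-18.15) [heading=210, draw]
  FD 8.5: (-31.437,-18.15) -> (-38.798,-22.4) [heading=210, draw]
  -- iteration 5/5 --
  FD 2.7: (-38.798,-22.4) -> (-41.136,-23.75) [heading=210, draw]
  FD 8.5: (-41.136,-23.75) -> (-48.497,-28) [heading=210, draw]
]
FD 4.2: (-48.497,-28) -> (-52.135,-30.1) [heading=210, draw]
Final: pos=(-52.135,-30.1), heading=210, 11 segment(s) drawn

Segment endpoints: x in {-52.135, -48.497, -41.136, -38.798, -31.437, -29.098, -21.737, -19.399, -12.038, -9.699, -2.338, 0}, y in {-30.1, -28, -23.75, -22.4, -18.15, -16.8, -12.55, -11.2, -6.95, -5.6, -1.35, 0}
xmin=-52.135, ymin=-30.1, xmax=0, ymax=0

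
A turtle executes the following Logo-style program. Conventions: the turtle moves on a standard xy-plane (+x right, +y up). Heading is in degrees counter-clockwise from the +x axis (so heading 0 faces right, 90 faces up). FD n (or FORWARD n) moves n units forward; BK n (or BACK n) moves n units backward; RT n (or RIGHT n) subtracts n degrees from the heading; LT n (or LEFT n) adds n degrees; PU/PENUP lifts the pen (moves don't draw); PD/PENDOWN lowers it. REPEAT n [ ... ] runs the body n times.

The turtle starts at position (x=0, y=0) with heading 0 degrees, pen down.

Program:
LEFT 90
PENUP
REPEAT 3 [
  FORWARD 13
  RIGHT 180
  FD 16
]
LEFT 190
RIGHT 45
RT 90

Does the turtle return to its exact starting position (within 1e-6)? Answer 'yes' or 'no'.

Answer: no

Derivation:
Executing turtle program step by step:
Start: pos=(0,0), heading=0, pen down
LT 90: heading 0 -> 90
PU: pen up
REPEAT 3 [
  -- iteration 1/3 --
  FD 13: (0,0) -> (0,13) [heading=90, move]
  RT 180: heading 90 -> 270
  FD 16: (0,13) -> (0,-3) [heading=270, move]
  -- iteration 2/3 --
  FD 13: (0,-3) -> (0,-16) [heading=270, move]
  RT 180: heading 270 -> 90
  FD 16: (0,-16) -> (0,0) [heading=90, move]
  -- iteration 3/3 --
  FD 13: (0,0) -> (0,13) [heading=90, move]
  RT 180: heading 90 -> 270
  FD 16: (0,13) -> (0,-3) [heading=270, move]
]
LT 190: heading 270 -> 100
RT 45: heading 100 -> 55
RT 90: heading 55 -> 325
Final: pos=(0,-3), heading=325, 0 segment(s) drawn

Start position: (0, 0)
Final position: (0, -3)
Distance = 3; >= 1e-6 -> NOT closed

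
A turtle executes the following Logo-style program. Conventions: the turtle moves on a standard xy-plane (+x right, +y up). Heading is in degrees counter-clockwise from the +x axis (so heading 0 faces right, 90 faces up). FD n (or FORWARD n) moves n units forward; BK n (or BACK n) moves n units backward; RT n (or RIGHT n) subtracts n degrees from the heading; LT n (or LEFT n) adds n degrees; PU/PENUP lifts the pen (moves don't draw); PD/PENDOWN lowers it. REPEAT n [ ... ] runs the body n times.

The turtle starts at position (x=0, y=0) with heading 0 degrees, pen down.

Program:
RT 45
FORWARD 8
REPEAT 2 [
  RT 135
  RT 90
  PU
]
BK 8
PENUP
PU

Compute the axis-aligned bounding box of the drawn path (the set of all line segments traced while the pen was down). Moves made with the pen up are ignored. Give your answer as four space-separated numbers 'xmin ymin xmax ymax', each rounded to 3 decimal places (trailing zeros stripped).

Answer: 0 -5.657 5.657 0

Derivation:
Executing turtle program step by step:
Start: pos=(0,0), heading=0, pen down
RT 45: heading 0 -> 315
FD 8: (0,0) -> (5.657,-5.657) [heading=315, draw]
REPEAT 2 [
  -- iteration 1/2 --
  RT 135: heading 315 -> 180
  RT 90: heading 180 -> 90
  PU: pen up
  -- iteration 2/2 --
  RT 135: heading 90 -> 315
  RT 90: heading 315 -> 225
  PU: pen up
]
BK 8: (5.657,-5.657) -> (11.314,0) [heading=225, move]
PU: pen up
PU: pen up
Final: pos=(11.314,0), heading=225, 1 segment(s) drawn

Segment endpoints: x in {0, 5.657}, y in {-5.657, 0}
xmin=0, ymin=-5.657, xmax=5.657, ymax=0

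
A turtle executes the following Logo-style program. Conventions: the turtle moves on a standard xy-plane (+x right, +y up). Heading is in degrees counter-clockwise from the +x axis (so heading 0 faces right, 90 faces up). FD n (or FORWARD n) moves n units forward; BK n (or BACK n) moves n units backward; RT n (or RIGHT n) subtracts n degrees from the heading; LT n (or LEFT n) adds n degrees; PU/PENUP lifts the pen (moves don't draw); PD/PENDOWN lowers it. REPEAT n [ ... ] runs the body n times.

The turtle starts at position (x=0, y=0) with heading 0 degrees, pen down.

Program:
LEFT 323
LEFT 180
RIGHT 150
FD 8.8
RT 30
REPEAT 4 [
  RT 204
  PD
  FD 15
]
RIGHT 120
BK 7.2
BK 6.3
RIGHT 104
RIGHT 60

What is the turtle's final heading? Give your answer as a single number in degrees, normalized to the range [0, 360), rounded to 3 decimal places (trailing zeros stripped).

Answer: 303

Derivation:
Executing turtle program step by step:
Start: pos=(0,0), heading=0, pen down
LT 323: heading 0 -> 323
LT 180: heading 323 -> 143
RT 150: heading 143 -> 353
FD 8.8: (0,0) -> (8.734,-1.072) [heading=353, draw]
RT 30: heading 353 -> 323
REPEAT 4 [
  -- iteration 1/4 --
  RT 204: heading 323 -> 119
  PD: pen down
  FD 15: (8.734,-1.072) -> (1.462,12.047) [heading=119, draw]
  -- iteration 2/4 --
  RT 204: heading 119 -> 275
  PD: pen down
  FD 15: (1.462,12.047) -> (2.77,-2.896) [heading=275, draw]
  -- iteration 3/4 --
  RT 204: heading 275 -> 71
  PD: pen down
  FD 15: (2.77,-2.896) -> (7.653,11.287) [heading=71, draw]
  -- iteration 4/4 --
  RT 204: heading 71 -> 227
  PD: pen down
  FD 15: (7.653,11.287) -> (-2.577,0.316) [heading=227, draw]
]
RT 120: heading 227 -> 107
BK 7.2: (-2.577,0.316) -> (-0.472,-6.569) [heading=107, draw]
BK 6.3: (-0.472,-6.569) -> (1.37,-12.594) [heading=107, draw]
RT 104: heading 107 -> 3
RT 60: heading 3 -> 303
Final: pos=(1.37,-12.594), heading=303, 7 segment(s) drawn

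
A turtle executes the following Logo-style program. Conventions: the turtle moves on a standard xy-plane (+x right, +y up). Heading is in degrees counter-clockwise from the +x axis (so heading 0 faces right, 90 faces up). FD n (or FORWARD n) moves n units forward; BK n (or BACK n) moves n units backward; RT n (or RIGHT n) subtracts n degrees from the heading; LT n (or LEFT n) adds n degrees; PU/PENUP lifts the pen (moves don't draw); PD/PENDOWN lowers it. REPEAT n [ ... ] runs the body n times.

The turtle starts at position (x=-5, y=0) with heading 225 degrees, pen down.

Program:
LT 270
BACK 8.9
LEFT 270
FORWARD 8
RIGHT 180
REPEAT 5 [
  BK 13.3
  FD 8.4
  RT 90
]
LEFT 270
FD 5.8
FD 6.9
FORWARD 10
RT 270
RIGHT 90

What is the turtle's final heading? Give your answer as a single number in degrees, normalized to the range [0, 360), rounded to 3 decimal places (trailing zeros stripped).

Answer: 45

Derivation:
Executing turtle program step by step:
Start: pos=(-5,0), heading=225, pen down
LT 270: heading 225 -> 135
BK 8.9: (-5,0) -> (1.293,-6.293) [heading=135, draw]
LT 270: heading 135 -> 45
FD 8: (1.293,-6.293) -> (6.95,-0.636) [heading=45, draw]
RT 180: heading 45 -> 225
REPEAT 5 [
  -- iteration 1/5 --
  BK 13.3: (6.95,-0.636) -> (16.355,8.768) [heading=225, draw]
  FD 8.4: (16.355,8.768) -> (10.415,2.828) [heading=225, draw]
  RT 90: heading 225 -> 135
  -- iteration 2/5 --
  BK 13.3: (10.415,2.828) -> (19.819,-6.576) [heading=135, draw]
  FD 8.4: (19.819,-6.576) -> (13.88,-0.636) [heading=135, draw]
  RT 90: heading 135 -> 45
  -- iteration 3/5 --
  BK 13.3: (13.88,-0.636) -> (4.475,-10.041) [heading=45, draw]
  FD 8.4: (4.475,-10.041) -> (10.415,-4.101) [heading=45, draw]
  RT 90: heading 45 -> 315
  -- iteration 4/5 --
  BK 13.3: (10.415,-4.101) -> (1.01,5.303) [heading=315, draw]
  FD 8.4: (1.01,5.303) -> (6.95,-0.636) [heading=315, draw]
  RT 90: heading 315 -> 225
  -- iteration 5/5 --
  BK 13.3: (6.95,-0.636) -> (16.355,8.768) [heading=225, draw]
  FD 8.4: (16.355,8.768) -> (10.415,2.828) [heading=225, draw]
  RT 90: heading 225 -> 135
]
LT 270: heading 135 -> 45
FD 5.8: (10.415,2.828) -> (14.516,6.93) [heading=45, draw]
FD 6.9: (14.516,6.93) -> (19.395,11.809) [heading=45, draw]
FD 10: (19.395,11.809) -> (26.466,18.88) [heading=45, draw]
RT 270: heading 45 -> 135
RT 90: heading 135 -> 45
Final: pos=(26.466,18.88), heading=45, 15 segment(s) drawn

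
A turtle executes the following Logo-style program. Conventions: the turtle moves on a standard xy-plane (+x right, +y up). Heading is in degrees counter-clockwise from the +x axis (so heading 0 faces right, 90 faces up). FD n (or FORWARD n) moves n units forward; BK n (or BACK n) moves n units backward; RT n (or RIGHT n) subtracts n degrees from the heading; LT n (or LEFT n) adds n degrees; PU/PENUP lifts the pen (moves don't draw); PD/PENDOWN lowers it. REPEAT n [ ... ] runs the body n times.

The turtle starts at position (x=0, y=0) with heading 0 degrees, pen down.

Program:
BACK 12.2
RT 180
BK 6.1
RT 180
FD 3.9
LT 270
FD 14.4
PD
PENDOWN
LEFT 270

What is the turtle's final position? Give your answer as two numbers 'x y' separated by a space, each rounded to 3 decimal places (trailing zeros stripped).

Answer: -2.2 -14.4

Derivation:
Executing turtle program step by step:
Start: pos=(0,0), heading=0, pen down
BK 12.2: (0,0) -> (-12.2,0) [heading=0, draw]
RT 180: heading 0 -> 180
BK 6.1: (-12.2,0) -> (-6.1,0) [heading=180, draw]
RT 180: heading 180 -> 0
FD 3.9: (-6.1,0) -> (-2.2,0) [heading=0, draw]
LT 270: heading 0 -> 270
FD 14.4: (-2.2,0) -> (-2.2,-14.4) [heading=270, draw]
PD: pen down
PD: pen down
LT 270: heading 270 -> 180
Final: pos=(-2.2,-14.4), heading=180, 4 segment(s) drawn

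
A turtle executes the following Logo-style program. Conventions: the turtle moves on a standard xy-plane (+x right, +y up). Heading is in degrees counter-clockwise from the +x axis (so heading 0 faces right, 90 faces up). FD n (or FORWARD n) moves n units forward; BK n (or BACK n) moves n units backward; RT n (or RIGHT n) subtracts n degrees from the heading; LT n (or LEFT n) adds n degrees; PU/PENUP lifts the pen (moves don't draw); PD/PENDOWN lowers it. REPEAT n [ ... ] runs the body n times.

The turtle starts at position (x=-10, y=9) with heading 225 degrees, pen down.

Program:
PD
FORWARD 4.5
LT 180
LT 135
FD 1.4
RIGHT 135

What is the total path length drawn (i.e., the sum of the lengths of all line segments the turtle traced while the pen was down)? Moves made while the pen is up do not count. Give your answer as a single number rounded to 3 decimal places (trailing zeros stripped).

Answer: 5.9

Derivation:
Executing turtle program step by step:
Start: pos=(-10,9), heading=225, pen down
PD: pen down
FD 4.5: (-10,9) -> (-13.182,5.818) [heading=225, draw]
LT 180: heading 225 -> 45
LT 135: heading 45 -> 180
FD 1.4: (-13.182,5.818) -> (-14.582,5.818) [heading=180, draw]
RT 135: heading 180 -> 45
Final: pos=(-14.582,5.818), heading=45, 2 segment(s) drawn

Segment lengths:
  seg 1: (-10,9) -> (-13.182,5.818), length = 4.5
  seg 2: (-13.182,5.818) -> (-14.582,5.818), length = 1.4
Total = 5.9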